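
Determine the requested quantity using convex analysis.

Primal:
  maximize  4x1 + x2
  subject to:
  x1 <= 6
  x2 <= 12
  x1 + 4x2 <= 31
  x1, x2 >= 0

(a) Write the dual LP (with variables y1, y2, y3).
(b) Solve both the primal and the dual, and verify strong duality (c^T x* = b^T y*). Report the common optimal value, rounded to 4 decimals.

The standard primal-dual pair for 'max c^T x s.t. A x <= b, x >= 0' is:
  Dual:  min b^T y  s.t.  A^T y >= c,  y >= 0.

So the dual LP is:
  minimize  6y1 + 12y2 + 31y3
  subject to:
    y1 + y3 >= 4
    y2 + 4y3 >= 1
    y1, y2, y3 >= 0

Solving the primal: x* = (6, 6.25).
  primal value c^T x* = 30.25.
Solving the dual: y* = (3.75, 0, 0.25).
  dual value b^T y* = 30.25.
Strong duality: c^T x* = b^T y*. Confirmed.

30.25


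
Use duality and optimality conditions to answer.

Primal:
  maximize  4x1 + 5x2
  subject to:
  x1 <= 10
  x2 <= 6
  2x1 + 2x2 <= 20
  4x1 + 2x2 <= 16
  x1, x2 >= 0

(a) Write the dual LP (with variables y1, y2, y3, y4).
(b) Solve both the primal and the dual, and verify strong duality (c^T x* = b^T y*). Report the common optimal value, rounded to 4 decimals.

The standard primal-dual pair for 'max c^T x s.t. A x <= b, x >= 0' is:
  Dual:  min b^T y  s.t.  A^T y >= c,  y >= 0.

So the dual LP is:
  minimize  10y1 + 6y2 + 20y3 + 16y4
  subject to:
    y1 + 2y3 + 4y4 >= 4
    y2 + 2y3 + 2y4 >= 5
    y1, y2, y3, y4 >= 0

Solving the primal: x* = (1, 6).
  primal value c^T x* = 34.
Solving the dual: y* = (0, 3, 0, 1).
  dual value b^T y* = 34.
Strong duality: c^T x* = b^T y*. Confirmed.

34


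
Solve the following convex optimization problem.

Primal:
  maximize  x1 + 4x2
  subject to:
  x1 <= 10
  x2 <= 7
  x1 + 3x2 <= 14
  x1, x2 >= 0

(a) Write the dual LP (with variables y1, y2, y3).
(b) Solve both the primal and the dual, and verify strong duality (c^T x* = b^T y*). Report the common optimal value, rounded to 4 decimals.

The standard primal-dual pair for 'max c^T x s.t. A x <= b, x >= 0' is:
  Dual:  min b^T y  s.t.  A^T y >= c,  y >= 0.

So the dual LP is:
  minimize  10y1 + 7y2 + 14y3
  subject to:
    y1 + y3 >= 1
    y2 + 3y3 >= 4
    y1, y2, y3 >= 0

Solving the primal: x* = (0, 4.6667).
  primal value c^T x* = 18.6667.
Solving the dual: y* = (0, 0, 1.3333).
  dual value b^T y* = 18.6667.
Strong duality: c^T x* = b^T y*. Confirmed.

18.6667


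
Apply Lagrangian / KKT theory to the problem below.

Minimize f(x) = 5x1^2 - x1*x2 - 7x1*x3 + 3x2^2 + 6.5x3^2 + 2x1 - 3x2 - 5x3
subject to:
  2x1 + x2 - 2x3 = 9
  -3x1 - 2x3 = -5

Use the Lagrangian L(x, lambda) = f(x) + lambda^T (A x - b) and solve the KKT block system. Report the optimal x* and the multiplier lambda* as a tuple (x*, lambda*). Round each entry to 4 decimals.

Form the Lagrangian:
  L(x, lambda) = (1/2) x^T Q x + c^T x + lambda^T (A x - b)
Stationarity (grad_x L = 0): Q x + c + A^T lambda = 0.
Primal feasibility: A x = b.

This gives the KKT block system:
  [ Q   A^T ] [ x     ]   [-c ]
  [ A    0  ] [ lambda ] = [ b ]

Solving the linear system:
  x*      = (2.16, 3.1998, -0.7401)
  lambda* = (-14.0386, -0.832)
  f(x*)   = 60.3042

x* = (2.16, 3.1998, -0.7401), lambda* = (-14.0386, -0.832)


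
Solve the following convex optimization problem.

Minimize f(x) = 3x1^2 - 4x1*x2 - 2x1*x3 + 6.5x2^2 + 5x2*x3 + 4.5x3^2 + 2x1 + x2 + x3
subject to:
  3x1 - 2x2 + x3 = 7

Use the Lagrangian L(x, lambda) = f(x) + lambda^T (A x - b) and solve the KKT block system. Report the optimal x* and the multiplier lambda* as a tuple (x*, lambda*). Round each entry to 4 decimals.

Form the Lagrangian:
  L(x, lambda) = (1/2) x^T Q x + c^T x + lambda^T (A x - b)
Stationarity (grad_x L = 0): Q x + c + A^T lambda = 0.
Primal feasibility: A x = b.

This gives the KKT block system:
  [ Q   A^T ] [ x     ]   [-c ]
  [ A    0  ] [ lambda ] = [ b ]

Solving the linear system:
  x*      = (1.6053, -0.5854, 1.0133)
  lambda* = (-3.9823)
  f(x*)   = 15.7572

x* = (1.6053, -0.5854, 1.0133), lambda* = (-3.9823)


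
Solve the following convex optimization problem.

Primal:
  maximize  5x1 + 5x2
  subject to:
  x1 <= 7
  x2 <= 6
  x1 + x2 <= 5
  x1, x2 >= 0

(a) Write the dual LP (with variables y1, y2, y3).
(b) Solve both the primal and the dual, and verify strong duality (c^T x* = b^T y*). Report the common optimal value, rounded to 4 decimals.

The standard primal-dual pair for 'max c^T x s.t. A x <= b, x >= 0' is:
  Dual:  min b^T y  s.t.  A^T y >= c,  y >= 0.

So the dual LP is:
  minimize  7y1 + 6y2 + 5y3
  subject to:
    y1 + y3 >= 5
    y2 + y3 >= 5
    y1, y2, y3 >= 0

Solving the primal: x* = (5, 0).
  primal value c^T x* = 25.
Solving the dual: y* = (0, 0, 5).
  dual value b^T y* = 25.
Strong duality: c^T x* = b^T y*. Confirmed.

25


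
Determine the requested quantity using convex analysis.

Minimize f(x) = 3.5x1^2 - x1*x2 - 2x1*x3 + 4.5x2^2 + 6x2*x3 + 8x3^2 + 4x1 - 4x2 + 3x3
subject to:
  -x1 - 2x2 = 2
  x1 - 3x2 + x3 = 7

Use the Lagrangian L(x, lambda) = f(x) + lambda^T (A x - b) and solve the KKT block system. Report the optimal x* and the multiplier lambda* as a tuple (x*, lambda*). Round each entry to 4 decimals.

Form the Lagrangian:
  L(x, lambda) = (1/2) x^T Q x + c^T x + lambda^T (A x - b)
Stationarity (grad_x L = 0): Q x + c + A^T lambda = 0.
Primal feasibility: A x = b.

This gives the KKT block system:
  [ Q   A^T ] [ x     ]   [-c ]
  [ A    0  ] [ lambda ] = [ b ]

Solving the linear system:
  x*      = (1.1904, -1.5952, 1.024)
  lambda* = (4.4473, -7.4325)
  f(x*)   = 28.6738

x* = (1.1904, -1.5952, 1.024), lambda* = (4.4473, -7.4325)


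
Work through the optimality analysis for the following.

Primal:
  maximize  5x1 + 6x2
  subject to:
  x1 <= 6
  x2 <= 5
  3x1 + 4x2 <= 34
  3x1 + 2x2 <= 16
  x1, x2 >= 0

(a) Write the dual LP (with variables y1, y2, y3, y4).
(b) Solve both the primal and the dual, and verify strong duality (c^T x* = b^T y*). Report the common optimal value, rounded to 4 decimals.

The standard primal-dual pair for 'max c^T x s.t. A x <= b, x >= 0' is:
  Dual:  min b^T y  s.t.  A^T y >= c,  y >= 0.

So the dual LP is:
  minimize  6y1 + 5y2 + 34y3 + 16y4
  subject to:
    y1 + 3y3 + 3y4 >= 5
    y2 + 4y3 + 2y4 >= 6
    y1, y2, y3, y4 >= 0

Solving the primal: x* = (2, 5).
  primal value c^T x* = 40.
Solving the dual: y* = (0, 2.6667, 0, 1.6667).
  dual value b^T y* = 40.
Strong duality: c^T x* = b^T y*. Confirmed.

40


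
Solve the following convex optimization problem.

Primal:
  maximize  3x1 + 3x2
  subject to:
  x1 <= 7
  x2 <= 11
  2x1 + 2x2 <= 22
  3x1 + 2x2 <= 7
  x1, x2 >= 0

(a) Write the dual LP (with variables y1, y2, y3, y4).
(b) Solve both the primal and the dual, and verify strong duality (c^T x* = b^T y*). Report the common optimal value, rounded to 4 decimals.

The standard primal-dual pair for 'max c^T x s.t. A x <= b, x >= 0' is:
  Dual:  min b^T y  s.t.  A^T y >= c,  y >= 0.

So the dual LP is:
  minimize  7y1 + 11y2 + 22y3 + 7y4
  subject to:
    y1 + 2y3 + 3y4 >= 3
    y2 + 2y3 + 2y4 >= 3
    y1, y2, y3, y4 >= 0

Solving the primal: x* = (0, 3.5).
  primal value c^T x* = 10.5.
Solving the dual: y* = (0, 0, 0, 1.5).
  dual value b^T y* = 10.5.
Strong duality: c^T x* = b^T y*. Confirmed.

10.5


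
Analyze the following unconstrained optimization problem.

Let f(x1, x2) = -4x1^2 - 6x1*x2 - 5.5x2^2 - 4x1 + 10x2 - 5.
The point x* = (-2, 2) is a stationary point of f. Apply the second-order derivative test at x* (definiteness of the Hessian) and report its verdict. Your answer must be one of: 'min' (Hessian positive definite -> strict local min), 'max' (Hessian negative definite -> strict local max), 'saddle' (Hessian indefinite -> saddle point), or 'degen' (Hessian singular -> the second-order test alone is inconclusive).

Compute the Hessian H = grad^2 f:
  H = [[-8, -6], [-6, -11]]
Verify stationarity: grad f(x*) = H x* + g = (0, 0).
Eigenvalues of H: -15.6847, -3.3153.
Both eigenvalues < 0, so H is negative definite -> x* is a strict local max.

max


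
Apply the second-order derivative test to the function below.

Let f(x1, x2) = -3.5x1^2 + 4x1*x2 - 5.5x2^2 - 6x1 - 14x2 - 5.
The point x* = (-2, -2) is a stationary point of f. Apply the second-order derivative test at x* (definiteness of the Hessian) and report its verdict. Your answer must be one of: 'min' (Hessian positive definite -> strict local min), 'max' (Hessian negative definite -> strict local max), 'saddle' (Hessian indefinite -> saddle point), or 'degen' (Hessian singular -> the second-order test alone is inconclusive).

Compute the Hessian H = grad^2 f:
  H = [[-7, 4], [4, -11]]
Verify stationarity: grad f(x*) = H x* + g = (0, 0).
Eigenvalues of H: -13.4721, -4.5279.
Both eigenvalues < 0, so H is negative definite -> x* is a strict local max.

max


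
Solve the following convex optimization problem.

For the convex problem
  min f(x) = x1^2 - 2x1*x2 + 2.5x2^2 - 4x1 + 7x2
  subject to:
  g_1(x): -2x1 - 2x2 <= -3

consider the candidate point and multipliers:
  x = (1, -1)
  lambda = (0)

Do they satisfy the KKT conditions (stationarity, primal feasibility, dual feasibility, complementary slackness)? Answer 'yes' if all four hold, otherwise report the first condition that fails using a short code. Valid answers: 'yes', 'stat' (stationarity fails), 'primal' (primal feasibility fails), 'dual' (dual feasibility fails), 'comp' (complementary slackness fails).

Gradient of f: grad f(x) = Q x + c = (0, 0)
Constraint values g_i(x) = a_i^T x - b_i:
  g_1((1, -1)) = 3
Stationarity residual: grad f(x) + sum_i lambda_i a_i = (0, 0)
  -> stationarity OK
Primal feasibility (all g_i <= 0): FAILS
Dual feasibility (all lambda_i >= 0): OK
Complementary slackness (lambda_i * g_i(x) = 0 for all i): OK

Verdict: the first failing condition is primal_feasibility -> primal.

primal


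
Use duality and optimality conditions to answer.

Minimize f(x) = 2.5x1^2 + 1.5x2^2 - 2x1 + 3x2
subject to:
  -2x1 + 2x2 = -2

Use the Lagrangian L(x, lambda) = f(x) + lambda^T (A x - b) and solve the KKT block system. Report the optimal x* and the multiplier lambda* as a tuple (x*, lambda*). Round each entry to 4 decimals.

Form the Lagrangian:
  L(x, lambda) = (1/2) x^T Q x + c^T x + lambda^T (A x - b)
Stationarity (grad_x L = 0): Q x + c + A^T lambda = 0.
Primal feasibility: A x = b.

This gives the KKT block system:
  [ Q   A^T ] [ x     ]   [-c ]
  [ A    0  ] [ lambda ] = [ b ]

Solving the linear system:
  x*      = (0.25, -0.75)
  lambda* = (-0.375)
  f(x*)   = -1.75

x* = (0.25, -0.75), lambda* = (-0.375)


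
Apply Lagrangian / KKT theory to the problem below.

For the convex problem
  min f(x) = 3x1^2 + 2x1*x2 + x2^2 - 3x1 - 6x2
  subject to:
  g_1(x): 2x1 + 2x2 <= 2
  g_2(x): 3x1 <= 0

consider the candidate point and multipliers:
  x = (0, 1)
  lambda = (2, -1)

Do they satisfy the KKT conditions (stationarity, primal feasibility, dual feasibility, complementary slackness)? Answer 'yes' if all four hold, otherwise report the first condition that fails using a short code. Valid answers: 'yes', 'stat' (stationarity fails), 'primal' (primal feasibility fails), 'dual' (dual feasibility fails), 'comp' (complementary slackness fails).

Gradient of f: grad f(x) = Q x + c = (-1, -4)
Constraint values g_i(x) = a_i^T x - b_i:
  g_1((0, 1)) = 0
  g_2((0, 1)) = 0
Stationarity residual: grad f(x) + sum_i lambda_i a_i = (0, 0)
  -> stationarity OK
Primal feasibility (all g_i <= 0): OK
Dual feasibility (all lambda_i >= 0): FAILS
Complementary slackness (lambda_i * g_i(x) = 0 for all i): OK

Verdict: the first failing condition is dual_feasibility -> dual.

dual


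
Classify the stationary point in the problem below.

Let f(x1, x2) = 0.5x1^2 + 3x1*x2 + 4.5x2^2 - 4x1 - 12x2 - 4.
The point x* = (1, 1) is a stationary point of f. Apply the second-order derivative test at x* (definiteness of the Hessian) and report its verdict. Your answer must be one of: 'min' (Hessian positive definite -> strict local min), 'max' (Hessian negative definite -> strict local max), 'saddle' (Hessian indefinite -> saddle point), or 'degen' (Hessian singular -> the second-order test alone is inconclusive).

Compute the Hessian H = grad^2 f:
  H = [[1, 3], [3, 9]]
Verify stationarity: grad f(x*) = H x* + g = (0, 0).
Eigenvalues of H: 0, 10.
H has a zero eigenvalue (singular; positive semidefinite but not definite), so H is neither positive definite, negative definite, nor indefinite. The second-order test alone is inconclusive -> degen.
(Indeed, f is constant along the null direction of H through x*, so x* is not a strict local extremum.)

degen


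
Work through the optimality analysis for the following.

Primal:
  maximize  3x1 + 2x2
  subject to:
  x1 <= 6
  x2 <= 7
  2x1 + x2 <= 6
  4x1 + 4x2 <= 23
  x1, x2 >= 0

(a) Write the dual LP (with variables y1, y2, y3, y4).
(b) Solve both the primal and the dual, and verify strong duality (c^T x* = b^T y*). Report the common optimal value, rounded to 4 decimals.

The standard primal-dual pair for 'max c^T x s.t. A x <= b, x >= 0' is:
  Dual:  min b^T y  s.t.  A^T y >= c,  y >= 0.

So the dual LP is:
  minimize  6y1 + 7y2 + 6y3 + 23y4
  subject to:
    y1 + 2y3 + 4y4 >= 3
    y2 + y3 + 4y4 >= 2
    y1, y2, y3, y4 >= 0

Solving the primal: x* = (0.25, 5.5).
  primal value c^T x* = 11.75.
Solving the dual: y* = (0, 0, 1, 0.25).
  dual value b^T y* = 11.75.
Strong duality: c^T x* = b^T y*. Confirmed.

11.75


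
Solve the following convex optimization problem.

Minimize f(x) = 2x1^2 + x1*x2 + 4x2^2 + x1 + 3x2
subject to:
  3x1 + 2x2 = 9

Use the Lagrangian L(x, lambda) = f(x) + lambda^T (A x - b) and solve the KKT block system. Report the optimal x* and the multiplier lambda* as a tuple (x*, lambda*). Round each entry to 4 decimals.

Form the Lagrangian:
  L(x, lambda) = (1/2) x^T Q x + c^T x + lambda^T (A x - b)
Stationarity (grad_x L = 0): Q x + c + A^T lambda = 0.
Primal feasibility: A x = b.

This gives the KKT block system:
  [ Q   A^T ] [ x     ]   [-c ]
  [ A    0  ] [ lambda ] = [ b ]

Solving the linear system:
  x*      = (2.7895, 0.3158)
  lambda* = (-4.1579)
  f(x*)   = 20.5789

x* = (2.7895, 0.3158), lambda* = (-4.1579)


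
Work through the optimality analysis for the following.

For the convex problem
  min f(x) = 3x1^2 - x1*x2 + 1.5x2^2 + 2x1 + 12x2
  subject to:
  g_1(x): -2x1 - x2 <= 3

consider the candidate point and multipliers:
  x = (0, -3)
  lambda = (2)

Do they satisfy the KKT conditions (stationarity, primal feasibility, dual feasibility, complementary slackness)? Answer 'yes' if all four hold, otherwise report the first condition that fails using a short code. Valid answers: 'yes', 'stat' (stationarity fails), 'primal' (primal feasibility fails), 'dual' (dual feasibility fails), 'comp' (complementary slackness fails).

Gradient of f: grad f(x) = Q x + c = (5, 3)
Constraint values g_i(x) = a_i^T x - b_i:
  g_1((0, -3)) = 0
Stationarity residual: grad f(x) + sum_i lambda_i a_i = (1, 1)
  -> stationarity FAILS
Primal feasibility (all g_i <= 0): OK
Dual feasibility (all lambda_i >= 0): OK
Complementary slackness (lambda_i * g_i(x) = 0 for all i): OK

Verdict: the first failing condition is stationarity -> stat.

stat


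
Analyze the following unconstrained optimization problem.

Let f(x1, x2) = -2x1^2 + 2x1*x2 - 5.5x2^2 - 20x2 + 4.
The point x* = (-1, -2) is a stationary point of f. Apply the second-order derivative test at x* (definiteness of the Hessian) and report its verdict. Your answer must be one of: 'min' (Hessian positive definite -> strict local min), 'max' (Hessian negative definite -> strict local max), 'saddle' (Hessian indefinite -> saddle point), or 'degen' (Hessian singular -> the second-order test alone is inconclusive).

Compute the Hessian H = grad^2 f:
  H = [[-4, 2], [2, -11]]
Verify stationarity: grad f(x*) = H x* + g = (0, 0).
Eigenvalues of H: -11.5311, -3.4689.
Both eigenvalues < 0, so H is negative definite -> x* is a strict local max.

max


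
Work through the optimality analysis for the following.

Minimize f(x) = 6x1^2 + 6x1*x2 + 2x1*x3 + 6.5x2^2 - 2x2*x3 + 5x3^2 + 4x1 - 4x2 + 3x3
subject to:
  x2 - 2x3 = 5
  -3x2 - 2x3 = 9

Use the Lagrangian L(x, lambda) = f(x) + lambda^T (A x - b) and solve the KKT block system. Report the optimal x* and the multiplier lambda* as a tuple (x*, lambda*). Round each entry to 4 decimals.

Form the Lagrangian:
  L(x, lambda) = (1/2) x^T Q x + c^T x + lambda^T (A x - b)
Stationarity (grad_x L = 0): Q x + c + A^T lambda = 0.
Primal feasibility: A x = b.

This gives the KKT block system:
  [ Q   A^T ] [ x     ]   [-c ]
  [ A    0  ] [ lambda ] = [ b ]

Solving the linear system:
  x*      = (0.6667, -1, -3)
  lambda* = (-7.125, -4.7083)
  f(x*)   = 37.8333

x* = (0.6667, -1, -3), lambda* = (-7.125, -4.7083)


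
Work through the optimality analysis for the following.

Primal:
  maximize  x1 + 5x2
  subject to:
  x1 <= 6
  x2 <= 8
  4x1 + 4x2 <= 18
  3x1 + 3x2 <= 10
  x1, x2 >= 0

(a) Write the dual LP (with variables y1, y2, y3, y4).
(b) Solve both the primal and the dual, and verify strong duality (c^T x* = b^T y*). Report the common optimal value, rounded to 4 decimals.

The standard primal-dual pair for 'max c^T x s.t. A x <= b, x >= 0' is:
  Dual:  min b^T y  s.t.  A^T y >= c,  y >= 0.

So the dual LP is:
  minimize  6y1 + 8y2 + 18y3 + 10y4
  subject to:
    y1 + 4y3 + 3y4 >= 1
    y2 + 4y3 + 3y4 >= 5
    y1, y2, y3, y4 >= 0

Solving the primal: x* = (0, 3.3333).
  primal value c^T x* = 16.6667.
Solving the dual: y* = (0, 0, 0, 1.6667).
  dual value b^T y* = 16.6667.
Strong duality: c^T x* = b^T y*. Confirmed.

16.6667


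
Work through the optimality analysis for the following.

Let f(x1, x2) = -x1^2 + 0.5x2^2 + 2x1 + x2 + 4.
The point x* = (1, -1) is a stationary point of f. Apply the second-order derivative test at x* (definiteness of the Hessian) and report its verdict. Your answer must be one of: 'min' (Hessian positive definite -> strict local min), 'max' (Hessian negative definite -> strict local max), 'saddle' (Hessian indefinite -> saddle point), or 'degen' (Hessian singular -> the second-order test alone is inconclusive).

Compute the Hessian H = grad^2 f:
  H = [[-2, 0], [0, 1]]
Verify stationarity: grad f(x*) = H x* + g = (0, 0).
Eigenvalues of H: -2, 1.
Eigenvalues have mixed signs, so H is indefinite -> x* is a saddle point.

saddle


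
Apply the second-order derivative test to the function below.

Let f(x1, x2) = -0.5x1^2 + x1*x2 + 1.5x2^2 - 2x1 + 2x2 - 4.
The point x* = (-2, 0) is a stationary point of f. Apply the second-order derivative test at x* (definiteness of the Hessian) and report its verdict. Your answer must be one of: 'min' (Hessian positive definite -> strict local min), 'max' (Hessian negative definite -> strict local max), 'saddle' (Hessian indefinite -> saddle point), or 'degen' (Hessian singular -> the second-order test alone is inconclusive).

Compute the Hessian H = grad^2 f:
  H = [[-1, 1], [1, 3]]
Verify stationarity: grad f(x*) = H x* + g = (0, 0).
Eigenvalues of H: -1.2361, 3.2361.
Eigenvalues have mixed signs, so H is indefinite -> x* is a saddle point.

saddle


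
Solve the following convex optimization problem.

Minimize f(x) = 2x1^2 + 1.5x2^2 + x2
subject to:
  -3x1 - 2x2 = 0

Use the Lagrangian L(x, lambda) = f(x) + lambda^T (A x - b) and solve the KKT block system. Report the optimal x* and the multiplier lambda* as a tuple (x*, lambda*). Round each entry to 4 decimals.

Form the Lagrangian:
  L(x, lambda) = (1/2) x^T Q x + c^T x + lambda^T (A x - b)
Stationarity (grad_x L = 0): Q x + c + A^T lambda = 0.
Primal feasibility: A x = b.

This gives the KKT block system:
  [ Q   A^T ] [ x     ]   [-c ]
  [ A    0  ] [ lambda ] = [ b ]

Solving the linear system:
  x*      = (0.1395, -0.2093)
  lambda* = (0.186)
  f(x*)   = -0.1047

x* = (0.1395, -0.2093), lambda* = (0.186)


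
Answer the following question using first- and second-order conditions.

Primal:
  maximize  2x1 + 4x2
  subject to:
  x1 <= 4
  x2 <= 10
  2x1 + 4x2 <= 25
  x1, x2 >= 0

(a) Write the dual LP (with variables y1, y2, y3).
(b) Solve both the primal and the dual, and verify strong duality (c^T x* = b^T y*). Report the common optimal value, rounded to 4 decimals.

The standard primal-dual pair for 'max c^T x s.t. A x <= b, x >= 0' is:
  Dual:  min b^T y  s.t.  A^T y >= c,  y >= 0.

So the dual LP is:
  minimize  4y1 + 10y2 + 25y3
  subject to:
    y1 + 2y3 >= 2
    y2 + 4y3 >= 4
    y1, y2, y3 >= 0

Solving the primal: x* = (0, 6.25).
  primal value c^T x* = 25.
Solving the dual: y* = (0, 0, 1).
  dual value b^T y* = 25.
Strong duality: c^T x* = b^T y*. Confirmed.

25


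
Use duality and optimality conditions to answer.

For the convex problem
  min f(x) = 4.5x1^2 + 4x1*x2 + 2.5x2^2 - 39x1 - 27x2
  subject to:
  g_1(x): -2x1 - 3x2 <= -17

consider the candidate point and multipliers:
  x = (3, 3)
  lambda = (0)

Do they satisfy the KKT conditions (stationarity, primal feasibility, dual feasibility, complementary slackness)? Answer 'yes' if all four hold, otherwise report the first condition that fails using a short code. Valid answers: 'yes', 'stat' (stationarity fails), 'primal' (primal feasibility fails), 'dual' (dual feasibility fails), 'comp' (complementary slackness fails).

Gradient of f: grad f(x) = Q x + c = (0, 0)
Constraint values g_i(x) = a_i^T x - b_i:
  g_1((3, 3)) = 2
Stationarity residual: grad f(x) + sum_i lambda_i a_i = (0, 0)
  -> stationarity OK
Primal feasibility (all g_i <= 0): FAILS
Dual feasibility (all lambda_i >= 0): OK
Complementary slackness (lambda_i * g_i(x) = 0 for all i): OK

Verdict: the first failing condition is primal_feasibility -> primal.

primal


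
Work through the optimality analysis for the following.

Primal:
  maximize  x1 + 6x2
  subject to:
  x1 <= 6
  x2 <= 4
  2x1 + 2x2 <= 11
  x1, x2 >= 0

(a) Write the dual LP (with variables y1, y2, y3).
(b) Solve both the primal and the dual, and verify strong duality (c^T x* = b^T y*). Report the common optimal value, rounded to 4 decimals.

The standard primal-dual pair for 'max c^T x s.t. A x <= b, x >= 0' is:
  Dual:  min b^T y  s.t.  A^T y >= c,  y >= 0.

So the dual LP is:
  minimize  6y1 + 4y2 + 11y3
  subject to:
    y1 + 2y3 >= 1
    y2 + 2y3 >= 6
    y1, y2, y3 >= 0

Solving the primal: x* = (1.5, 4).
  primal value c^T x* = 25.5.
Solving the dual: y* = (0, 5, 0.5).
  dual value b^T y* = 25.5.
Strong duality: c^T x* = b^T y*. Confirmed.

25.5


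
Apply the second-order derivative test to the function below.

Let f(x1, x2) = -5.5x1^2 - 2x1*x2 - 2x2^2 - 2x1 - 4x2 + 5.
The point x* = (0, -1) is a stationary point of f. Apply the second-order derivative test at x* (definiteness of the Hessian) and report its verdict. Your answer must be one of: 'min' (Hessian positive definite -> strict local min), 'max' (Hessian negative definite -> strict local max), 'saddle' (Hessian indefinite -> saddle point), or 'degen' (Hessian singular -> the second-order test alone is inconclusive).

Compute the Hessian H = grad^2 f:
  H = [[-11, -2], [-2, -4]]
Verify stationarity: grad f(x*) = H x* + g = (0, 0).
Eigenvalues of H: -11.5311, -3.4689.
Both eigenvalues < 0, so H is negative definite -> x* is a strict local max.

max


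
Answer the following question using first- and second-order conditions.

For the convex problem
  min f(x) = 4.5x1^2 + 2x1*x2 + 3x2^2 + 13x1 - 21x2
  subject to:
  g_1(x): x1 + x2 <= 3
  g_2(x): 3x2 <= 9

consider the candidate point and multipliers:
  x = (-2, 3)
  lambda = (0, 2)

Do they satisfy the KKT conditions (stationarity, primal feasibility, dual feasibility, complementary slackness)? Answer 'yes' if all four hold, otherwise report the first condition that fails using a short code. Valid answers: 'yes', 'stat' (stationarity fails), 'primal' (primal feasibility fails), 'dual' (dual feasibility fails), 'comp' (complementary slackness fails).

Gradient of f: grad f(x) = Q x + c = (1, -7)
Constraint values g_i(x) = a_i^T x - b_i:
  g_1((-2, 3)) = -2
  g_2((-2, 3)) = 0
Stationarity residual: grad f(x) + sum_i lambda_i a_i = (1, -1)
  -> stationarity FAILS
Primal feasibility (all g_i <= 0): OK
Dual feasibility (all lambda_i >= 0): OK
Complementary slackness (lambda_i * g_i(x) = 0 for all i): OK

Verdict: the first failing condition is stationarity -> stat.

stat


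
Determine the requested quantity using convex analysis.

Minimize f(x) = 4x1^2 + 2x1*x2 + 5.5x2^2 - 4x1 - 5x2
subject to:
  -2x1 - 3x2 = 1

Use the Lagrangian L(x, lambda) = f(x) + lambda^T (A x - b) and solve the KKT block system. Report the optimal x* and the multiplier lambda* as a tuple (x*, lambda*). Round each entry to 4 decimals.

Form the Lagrangian:
  L(x, lambda) = (1/2) x^T Q x + c^T x + lambda^T (A x - b)
Stationarity (grad_x L = 0): Q x + c + A^T lambda = 0.
Primal feasibility: A x = b.

This gives the KKT block system:
  [ Q   A^T ] [ x     ]   [-c ]
  [ A    0  ] [ lambda ] = [ b ]

Solving the linear system:
  x*      = (-0.1087, -0.2609)
  lambda* = (-2.6957)
  f(x*)   = 2.2174

x* = (-0.1087, -0.2609), lambda* = (-2.6957)


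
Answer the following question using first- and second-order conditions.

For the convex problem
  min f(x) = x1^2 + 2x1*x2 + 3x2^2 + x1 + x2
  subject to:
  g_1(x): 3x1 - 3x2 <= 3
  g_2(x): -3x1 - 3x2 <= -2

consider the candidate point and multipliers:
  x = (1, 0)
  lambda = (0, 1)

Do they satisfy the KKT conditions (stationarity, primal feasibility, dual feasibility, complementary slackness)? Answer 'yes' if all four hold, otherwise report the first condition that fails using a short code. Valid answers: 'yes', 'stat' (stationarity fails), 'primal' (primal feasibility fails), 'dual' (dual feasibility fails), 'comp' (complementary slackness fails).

Gradient of f: grad f(x) = Q x + c = (3, 3)
Constraint values g_i(x) = a_i^T x - b_i:
  g_1((1, 0)) = 0
  g_2((1, 0)) = -1
Stationarity residual: grad f(x) + sum_i lambda_i a_i = (0, 0)
  -> stationarity OK
Primal feasibility (all g_i <= 0): OK
Dual feasibility (all lambda_i >= 0): OK
Complementary slackness (lambda_i * g_i(x) = 0 for all i): FAILS

Verdict: the first failing condition is complementary_slackness -> comp.

comp


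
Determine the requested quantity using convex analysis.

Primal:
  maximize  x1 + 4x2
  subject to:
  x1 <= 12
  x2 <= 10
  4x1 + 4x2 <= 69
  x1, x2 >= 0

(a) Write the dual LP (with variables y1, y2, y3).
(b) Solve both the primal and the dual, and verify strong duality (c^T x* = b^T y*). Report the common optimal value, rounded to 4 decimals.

The standard primal-dual pair for 'max c^T x s.t. A x <= b, x >= 0' is:
  Dual:  min b^T y  s.t.  A^T y >= c,  y >= 0.

So the dual LP is:
  minimize  12y1 + 10y2 + 69y3
  subject to:
    y1 + 4y3 >= 1
    y2 + 4y3 >= 4
    y1, y2, y3 >= 0

Solving the primal: x* = (7.25, 10).
  primal value c^T x* = 47.25.
Solving the dual: y* = (0, 3, 0.25).
  dual value b^T y* = 47.25.
Strong duality: c^T x* = b^T y*. Confirmed.

47.25


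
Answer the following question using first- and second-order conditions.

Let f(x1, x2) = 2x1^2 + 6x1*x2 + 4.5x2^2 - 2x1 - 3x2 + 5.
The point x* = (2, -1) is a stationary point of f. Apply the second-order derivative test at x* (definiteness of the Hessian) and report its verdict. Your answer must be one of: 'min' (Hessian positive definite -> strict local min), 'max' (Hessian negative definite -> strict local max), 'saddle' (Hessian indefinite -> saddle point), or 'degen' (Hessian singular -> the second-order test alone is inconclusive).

Compute the Hessian H = grad^2 f:
  H = [[4, 6], [6, 9]]
Verify stationarity: grad f(x*) = H x* + g = (0, 0).
Eigenvalues of H: 0, 13.
H has a zero eigenvalue (singular; positive semidefinite but not definite), so H is neither positive definite, negative definite, nor indefinite. The second-order test alone is inconclusive -> degen.
(Indeed, f is constant along the null direction of H through x*, so x* is not a strict local extremum.)

degen


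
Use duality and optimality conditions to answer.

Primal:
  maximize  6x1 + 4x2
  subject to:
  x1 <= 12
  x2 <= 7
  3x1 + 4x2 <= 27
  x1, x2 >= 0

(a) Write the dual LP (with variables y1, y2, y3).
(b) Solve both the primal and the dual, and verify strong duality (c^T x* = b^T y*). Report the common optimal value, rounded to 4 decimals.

The standard primal-dual pair for 'max c^T x s.t. A x <= b, x >= 0' is:
  Dual:  min b^T y  s.t.  A^T y >= c,  y >= 0.

So the dual LP is:
  minimize  12y1 + 7y2 + 27y3
  subject to:
    y1 + 3y3 >= 6
    y2 + 4y3 >= 4
    y1, y2, y3 >= 0

Solving the primal: x* = (9, 0).
  primal value c^T x* = 54.
Solving the dual: y* = (0, 0, 2).
  dual value b^T y* = 54.
Strong duality: c^T x* = b^T y*. Confirmed.

54


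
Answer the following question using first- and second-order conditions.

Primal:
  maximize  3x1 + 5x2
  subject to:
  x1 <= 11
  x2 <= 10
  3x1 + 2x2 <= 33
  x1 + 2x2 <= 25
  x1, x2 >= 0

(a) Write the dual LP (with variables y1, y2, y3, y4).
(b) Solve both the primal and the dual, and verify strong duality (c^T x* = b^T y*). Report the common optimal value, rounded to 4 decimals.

The standard primal-dual pair for 'max c^T x s.t. A x <= b, x >= 0' is:
  Dual:  min b^T y  s.t.  A^T y >= c,  y >= 0.

So the dual LP is:
  minimize  11y1 + 10y2 + 33y3 + 25y4
  subject to:
    y1 + 3y3 + y4 >= 3
    y2 + 2y3 + 2y4 >= 5
    y1, y2, y3, y4 >= 0

Solving the primal: x* = (4.3333, 10).
  primal value c^T x* = 63.
Solving the dual: y* = (0, 3, 1, 0).
  dual value b^T y* = 63.
Strong duality: c^T x* = b^T y*. Confirmed.

63


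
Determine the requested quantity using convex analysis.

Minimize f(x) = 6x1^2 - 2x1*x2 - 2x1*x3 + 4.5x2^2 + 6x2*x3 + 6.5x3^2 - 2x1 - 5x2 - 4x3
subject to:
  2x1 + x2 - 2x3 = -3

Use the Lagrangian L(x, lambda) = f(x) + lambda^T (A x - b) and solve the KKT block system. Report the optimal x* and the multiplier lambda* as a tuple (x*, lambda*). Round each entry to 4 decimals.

Form the Lagrangian:
  L(x, lambda) = (1/2) x^T Q x + c^T x + lambda^T (A x - b)
Stationarity (grad_x L = 0): Q x + c + A^T lambda = 0.
Primal feasibility: A x = b.

This gives the KKT block system:
  [ Q   A^T ] [ x     ]   [-c ]
  [ A    0  ] [ lambda ] = [ b ]

Solving the linear system:
  x*      = (-0.273, -0.5017, 0.9761)
  lambda* = (3.1126)
  f(x*)   = 4.244

x* = (-0.273, -0.5017, 0.9761), lambda* = (3.1126)


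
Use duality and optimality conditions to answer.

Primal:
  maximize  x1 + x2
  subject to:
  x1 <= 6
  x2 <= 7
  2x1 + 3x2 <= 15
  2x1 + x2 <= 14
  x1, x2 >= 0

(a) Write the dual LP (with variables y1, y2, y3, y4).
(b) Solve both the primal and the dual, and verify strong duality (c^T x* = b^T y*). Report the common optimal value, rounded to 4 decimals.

The standard primal-dual pair for 'max c^T x s.t. A x <= b, x >= 0' is:
  Dual:  min b^T y  s.t.  A^T y >= c,  y >= 0.

So the dual LP is:
  minimize  6y1 + 7y2 + 15y3 + 14y4
  subject to:
    y1 + 2y3 + 2y4 >= 1
    y2 + 3y3 + y4 >= 1
    y1, y2, y3, y4 >= 0

Solving the primal: x* = (6, 1).
  primal value c^T x* = 7.
Solving the dual: y* = (0.3333, 0, 0.3333, 0).
  dual value b^T y* = 7.
Strong duality: c^T x* = b^T y*. Confirmed.

7


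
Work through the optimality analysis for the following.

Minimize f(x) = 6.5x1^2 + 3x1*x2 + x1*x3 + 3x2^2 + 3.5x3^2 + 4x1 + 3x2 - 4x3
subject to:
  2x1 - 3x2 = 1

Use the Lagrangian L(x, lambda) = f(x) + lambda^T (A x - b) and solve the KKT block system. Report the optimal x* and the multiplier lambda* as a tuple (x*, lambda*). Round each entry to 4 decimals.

Form the Lagrangian:
  L(x, lambda) = (1/2) x^T Q x + c^T x + lambda^T (A x - b)
Stationarity (grad_x L = 0): Q x + c + A^T lambda = 0.
Primal feasibility: A x = b.

This gives the KKT block system:
  [ Q   A^T ] [ x     ]   [-c ]
  [ A    0  ] [ lambda ] = [ b ]

Solving the linear system:
  x*      = (-0.2171, -0.478, 0.6024)
  lambda* = (-0.1732)
  f(x*)   = -2.2695

x* = (-0.2171, -0.478, 0.6024), lambda* = (-0.1732)


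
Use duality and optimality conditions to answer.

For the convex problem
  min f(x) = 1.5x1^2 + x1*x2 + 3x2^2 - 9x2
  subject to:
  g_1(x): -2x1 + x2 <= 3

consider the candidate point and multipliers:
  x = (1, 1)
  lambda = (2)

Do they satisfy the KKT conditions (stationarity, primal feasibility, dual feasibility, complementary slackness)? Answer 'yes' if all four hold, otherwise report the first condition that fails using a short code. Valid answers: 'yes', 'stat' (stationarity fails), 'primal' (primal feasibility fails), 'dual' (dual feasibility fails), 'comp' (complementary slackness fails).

Gradient of f: grad f(x) = Q x + c = (4, -2)
Constraint values g_i(x) = a_i^T x - b_i:
  g_1((1, 1)) = -4
Stationarity residual: grad f(x) + sum_i lambda_i a_i = (0, 0)
  -> stationarity OK
Primal feasibility (all g_i <= 0): OK
Dual feasibility (all lambda_i >= 0): OK
Complementary slackness (lambda_i * g_i(x) = 0 for all i): FAILS

Verdict: the first failing condition is complementary_slackness -> comp.

comp


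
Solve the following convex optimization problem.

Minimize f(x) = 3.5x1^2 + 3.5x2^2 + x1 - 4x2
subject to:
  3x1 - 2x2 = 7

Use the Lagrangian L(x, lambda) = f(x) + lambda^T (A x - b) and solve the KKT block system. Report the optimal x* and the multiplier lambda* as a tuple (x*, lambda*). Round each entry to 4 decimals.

Form the Lagrangian:
  L(x, lambda) = (1/2) x^T Q x + c^T x + lambda^T (A x - b)
Stationarity (grad_x L = 0): Q x + c + A^T lambda = 0.
Primal feasibility: A x = b.

This gives the KKT block system:
  [ Q   A^T ] [ x     ]   [-c ]
  [ A    0  ] [ lambda ] = [ b ]

Solving the linear system:
  x*      = (1.8352, -0.7473)
  lambda* = (-4.6154)
  f(x*)   = 18.5659

x* = (1.8352, -0.7473), lambda* = (-4.6154)


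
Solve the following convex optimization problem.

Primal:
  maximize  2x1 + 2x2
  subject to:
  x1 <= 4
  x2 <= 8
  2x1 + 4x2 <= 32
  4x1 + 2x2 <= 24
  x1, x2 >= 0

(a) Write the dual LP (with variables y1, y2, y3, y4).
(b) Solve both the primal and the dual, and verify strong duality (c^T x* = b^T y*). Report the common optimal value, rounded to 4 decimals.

The standard primal-dual pair for 'max c^T x s.t. A x <= b, x >= 0' is:
  Dual:  min b^T y  s.t.  A^T y >= c,  y >= 0.

So the dual LP is:
  minimize  4y1 + 8y2 + 32y3 + 24y4
  subject to:
    y1 + 2y3 + 4y4 >= 2
    y2 + 4y3 + 2y4 >= 2
    y1, y2, y3, y4 >= 0

Solving the primal: x* = (2.6667, 6.6667).
  primal value c^T x* = 18.6667.
Solving the dual: y* = (0, 0, 0.3333, 0.3333).
  dual value b^T y* = 18.6667.
Strong duality: c^T x* = b^T y*. Confirmed.

18.6667


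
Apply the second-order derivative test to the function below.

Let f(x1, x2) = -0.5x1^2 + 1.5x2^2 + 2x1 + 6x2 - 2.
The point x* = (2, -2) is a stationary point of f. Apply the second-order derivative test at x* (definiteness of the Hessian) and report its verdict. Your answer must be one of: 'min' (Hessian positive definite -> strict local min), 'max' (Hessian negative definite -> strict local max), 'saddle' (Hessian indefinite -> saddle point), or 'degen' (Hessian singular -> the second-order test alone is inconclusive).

Compute the Hessian H = grad^2 f:
  H = [[-1, 0], [0, 3]]
Verify stationarity: grad f(x*) = H x* + g = (0, 0).
Eigenvalues of H: -1, 3.
Eigenvalues have mixed signs, so H is indefinite -> x* is a saddle point.

saddle


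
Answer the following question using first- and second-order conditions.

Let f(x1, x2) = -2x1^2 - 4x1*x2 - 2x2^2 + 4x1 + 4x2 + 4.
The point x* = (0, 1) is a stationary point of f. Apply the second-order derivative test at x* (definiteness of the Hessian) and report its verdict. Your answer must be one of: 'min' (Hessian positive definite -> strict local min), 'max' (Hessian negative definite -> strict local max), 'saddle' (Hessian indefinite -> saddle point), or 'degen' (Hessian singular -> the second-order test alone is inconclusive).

Compute the Hessian H = grad^2 f:
  H = [[-4, -4], [-4, -4]]
Verify stationarity: grad f(x*) = H x* + g = (0, 0).
Eigenvalues of H: -8, 0.
H has a zero eigenvalue (singular; negative semidefinite but not definite), so H is neither positive definite, negative definite, nor indefinite. The second-order test alone is inconclusive -> degen.
(Indeed, f is constant along the null direction of H through x*, so x* is not a strict local extremum.)

degen


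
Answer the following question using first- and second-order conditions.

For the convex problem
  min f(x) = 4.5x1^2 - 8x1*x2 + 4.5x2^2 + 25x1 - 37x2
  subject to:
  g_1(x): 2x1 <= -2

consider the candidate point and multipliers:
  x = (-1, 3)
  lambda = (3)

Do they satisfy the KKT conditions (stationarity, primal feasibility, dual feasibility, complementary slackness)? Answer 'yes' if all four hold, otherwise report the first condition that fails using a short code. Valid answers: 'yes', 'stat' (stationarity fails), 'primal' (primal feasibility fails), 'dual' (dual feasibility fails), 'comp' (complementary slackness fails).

Gradient of f: grad f(x) = Q x + c = (-8, -2)
Constraint values g_i(x) = a_i^T x - b_i:
  g_1((-1, 3)) = 0
Stationarity residual: grad f(x) + sum_i lambda_i a_i = (-2, -2)
  -> stationarity FAILS
Primal feasibility (all g_i <= 0): OK
Dual feasibility (all lambda_i >= 0): OK
Complementary slackness (lambda_i * g_i(x) = 0 for all i): OK

Verdict: the first failing condition is stationarity -> stat.

stat


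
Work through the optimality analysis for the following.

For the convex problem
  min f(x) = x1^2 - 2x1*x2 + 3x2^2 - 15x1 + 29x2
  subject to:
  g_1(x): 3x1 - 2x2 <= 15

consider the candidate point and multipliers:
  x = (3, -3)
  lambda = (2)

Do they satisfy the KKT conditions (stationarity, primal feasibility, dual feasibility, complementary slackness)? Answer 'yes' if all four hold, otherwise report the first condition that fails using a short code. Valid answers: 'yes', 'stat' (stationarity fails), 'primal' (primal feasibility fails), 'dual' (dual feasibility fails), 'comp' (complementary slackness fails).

Gradient of f: grad f(x) = Q x + c = (-3, 5)
Constraint values g_i(x) = a_i^T x - b_i:
  g_1((3, -3)) = 0
Stationarity residual: grad f(x) + sum_i lambda_i a_i = (3, 1)
  -> stationarity FAILS
Primal feasibility (all g_i <= 0): OK
Dual feasibility (all lambda_i >= 0): OK
Complementary slackness (lambda_i * g_i(x) = 0 for all i): OK

Verdict: the first failing condition is stationarity -> stat.

stat


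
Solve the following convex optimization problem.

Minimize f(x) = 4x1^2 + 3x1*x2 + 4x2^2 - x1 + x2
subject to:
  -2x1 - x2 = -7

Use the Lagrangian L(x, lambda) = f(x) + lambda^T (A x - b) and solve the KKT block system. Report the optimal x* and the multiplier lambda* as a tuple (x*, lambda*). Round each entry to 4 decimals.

Form the Lagrangian:
  L(x, lambda) = (1/2) x^T Q x + c^T x + lambda^T (A x - b)
Stationarity (grad_x L = 0): Q x + c + A^T lambda = 0.
Primal feasibility: A x = b.

This gives the KKT block system:
  [ Q   A^T ] [ x     ]   [-c ]
  [ A    0  ] [ lambda ] = [ b ]

Solving the linear system:
  x*      = (3.3571, 0.2857)
  lambda* = (13.3571)
  f(x*)   = 45.2143

x* = (3.3571, 0.2857), lambda* = (13.3571)


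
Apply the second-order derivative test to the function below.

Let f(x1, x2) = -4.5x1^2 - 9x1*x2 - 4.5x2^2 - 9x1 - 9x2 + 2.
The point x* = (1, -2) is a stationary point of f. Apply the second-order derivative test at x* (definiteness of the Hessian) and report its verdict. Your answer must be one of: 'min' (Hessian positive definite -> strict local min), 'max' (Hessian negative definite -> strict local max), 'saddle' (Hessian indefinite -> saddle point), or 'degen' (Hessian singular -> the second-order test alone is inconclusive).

Compute the Hessian H = grad^2 f:
  H = [[-9, -9], [-9, -9]]
Verify stationarity: grad f(x*) = H x* + g = (0, 0).
Eigenvalues of H: -18, 0.
H has a zero eigenvalue (singular; negative semidefinite but not definite), so H is neither positive definite, negative definite, nor indefinite. The second-order test alone is inconclusive -> degen.
(Indeed, f is constant along the null direction of H through x*, so x* is not a strict local extremum.)

degen


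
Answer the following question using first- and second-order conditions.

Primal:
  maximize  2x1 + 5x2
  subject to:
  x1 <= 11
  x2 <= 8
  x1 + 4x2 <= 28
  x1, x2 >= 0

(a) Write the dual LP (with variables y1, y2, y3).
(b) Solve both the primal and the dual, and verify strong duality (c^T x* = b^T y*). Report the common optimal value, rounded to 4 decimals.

The standard primal-dual pair for 'max c^T x s.t. A x <= b, x >= 0' is:
  Dual:  min b^T y  s.t.  A^T y >= c,  y >= 0.

So the dual LP is:
  minimize  11y1 + 8y2 + 28y3
  subject to:
    y1 + y3 >= 2
    y2 + 4y3 >= 5
    y1, y2, y3 >= 0

Solving the primal: x* = (11, 4.25).
  primal value c^T x* = 43.25.
Solving the dual: y* = (0.75, 0, 1.25).
  dual value b^T y* = 43.25.
Strong duality: c^T x* = b^T y*. Confirmed.

43.25
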